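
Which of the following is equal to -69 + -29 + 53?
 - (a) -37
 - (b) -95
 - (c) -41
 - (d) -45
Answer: d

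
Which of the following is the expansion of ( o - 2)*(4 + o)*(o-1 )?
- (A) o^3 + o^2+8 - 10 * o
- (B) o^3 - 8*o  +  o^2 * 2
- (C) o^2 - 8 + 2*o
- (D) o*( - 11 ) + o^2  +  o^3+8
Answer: A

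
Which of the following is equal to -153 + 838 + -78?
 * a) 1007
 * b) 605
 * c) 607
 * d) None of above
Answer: c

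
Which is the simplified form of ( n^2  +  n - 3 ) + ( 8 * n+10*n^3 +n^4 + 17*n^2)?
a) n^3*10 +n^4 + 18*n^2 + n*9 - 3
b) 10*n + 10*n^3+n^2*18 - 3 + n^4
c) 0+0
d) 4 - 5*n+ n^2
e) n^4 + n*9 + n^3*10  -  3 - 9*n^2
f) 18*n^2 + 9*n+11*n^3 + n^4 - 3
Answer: a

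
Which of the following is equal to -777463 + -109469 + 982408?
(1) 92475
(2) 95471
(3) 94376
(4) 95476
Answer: 4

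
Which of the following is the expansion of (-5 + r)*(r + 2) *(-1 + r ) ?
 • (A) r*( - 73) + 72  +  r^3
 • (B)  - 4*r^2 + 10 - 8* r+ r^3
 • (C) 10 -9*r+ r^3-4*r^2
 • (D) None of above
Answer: D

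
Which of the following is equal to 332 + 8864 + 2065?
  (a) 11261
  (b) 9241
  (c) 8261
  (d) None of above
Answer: a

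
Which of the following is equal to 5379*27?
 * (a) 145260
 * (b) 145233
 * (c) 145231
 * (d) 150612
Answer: b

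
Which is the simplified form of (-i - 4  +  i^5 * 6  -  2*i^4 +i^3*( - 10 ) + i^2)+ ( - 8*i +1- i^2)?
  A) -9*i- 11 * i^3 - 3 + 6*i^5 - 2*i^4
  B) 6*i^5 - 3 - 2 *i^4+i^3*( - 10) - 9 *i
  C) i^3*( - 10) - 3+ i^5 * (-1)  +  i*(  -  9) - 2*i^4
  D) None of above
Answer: B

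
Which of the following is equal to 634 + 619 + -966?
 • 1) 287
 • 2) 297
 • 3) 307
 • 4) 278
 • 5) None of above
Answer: 1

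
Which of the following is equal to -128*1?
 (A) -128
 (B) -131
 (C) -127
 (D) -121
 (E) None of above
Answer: A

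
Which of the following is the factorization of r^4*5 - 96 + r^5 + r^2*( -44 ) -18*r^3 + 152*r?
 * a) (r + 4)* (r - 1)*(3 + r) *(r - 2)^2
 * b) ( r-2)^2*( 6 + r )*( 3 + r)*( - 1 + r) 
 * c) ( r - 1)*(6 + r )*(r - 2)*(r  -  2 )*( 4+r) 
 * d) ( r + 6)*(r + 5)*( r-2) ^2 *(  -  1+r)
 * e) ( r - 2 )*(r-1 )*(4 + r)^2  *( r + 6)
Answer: c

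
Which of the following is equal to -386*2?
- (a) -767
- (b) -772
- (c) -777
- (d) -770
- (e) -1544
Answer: b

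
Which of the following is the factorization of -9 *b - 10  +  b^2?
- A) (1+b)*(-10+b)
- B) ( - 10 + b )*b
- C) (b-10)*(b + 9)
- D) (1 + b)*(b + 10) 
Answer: A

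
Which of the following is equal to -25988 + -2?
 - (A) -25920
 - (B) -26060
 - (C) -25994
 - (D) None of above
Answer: D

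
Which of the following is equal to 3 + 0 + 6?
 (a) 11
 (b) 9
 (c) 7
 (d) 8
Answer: b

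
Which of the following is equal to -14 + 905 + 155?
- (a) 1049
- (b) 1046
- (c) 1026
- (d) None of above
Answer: b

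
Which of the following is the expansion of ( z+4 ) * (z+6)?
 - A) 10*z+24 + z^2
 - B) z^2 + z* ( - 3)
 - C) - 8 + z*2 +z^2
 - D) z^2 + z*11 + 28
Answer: A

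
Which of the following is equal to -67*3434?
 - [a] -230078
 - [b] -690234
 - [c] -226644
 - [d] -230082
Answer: a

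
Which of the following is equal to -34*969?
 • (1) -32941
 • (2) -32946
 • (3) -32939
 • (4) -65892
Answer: 2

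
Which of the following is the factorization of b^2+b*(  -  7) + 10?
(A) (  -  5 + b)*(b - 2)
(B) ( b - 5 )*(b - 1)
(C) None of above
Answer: A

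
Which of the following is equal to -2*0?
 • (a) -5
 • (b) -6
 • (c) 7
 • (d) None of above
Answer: d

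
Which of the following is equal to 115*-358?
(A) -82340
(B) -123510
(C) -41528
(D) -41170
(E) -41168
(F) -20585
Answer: D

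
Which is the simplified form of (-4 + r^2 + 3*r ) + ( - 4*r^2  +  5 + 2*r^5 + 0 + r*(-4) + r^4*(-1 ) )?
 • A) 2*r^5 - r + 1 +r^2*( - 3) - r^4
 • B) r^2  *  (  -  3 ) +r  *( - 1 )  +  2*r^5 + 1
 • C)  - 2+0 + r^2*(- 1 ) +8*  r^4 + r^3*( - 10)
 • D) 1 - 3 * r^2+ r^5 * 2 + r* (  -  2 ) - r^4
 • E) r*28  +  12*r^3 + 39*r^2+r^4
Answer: A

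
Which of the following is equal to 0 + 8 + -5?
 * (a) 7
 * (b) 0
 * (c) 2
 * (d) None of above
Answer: d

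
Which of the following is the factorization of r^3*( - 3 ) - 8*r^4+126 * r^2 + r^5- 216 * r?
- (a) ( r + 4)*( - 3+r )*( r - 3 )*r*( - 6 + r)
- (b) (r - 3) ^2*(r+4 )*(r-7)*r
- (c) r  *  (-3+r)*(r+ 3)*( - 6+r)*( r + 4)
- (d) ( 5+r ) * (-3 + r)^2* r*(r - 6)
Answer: a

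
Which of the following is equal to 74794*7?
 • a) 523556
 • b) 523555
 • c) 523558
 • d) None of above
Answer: c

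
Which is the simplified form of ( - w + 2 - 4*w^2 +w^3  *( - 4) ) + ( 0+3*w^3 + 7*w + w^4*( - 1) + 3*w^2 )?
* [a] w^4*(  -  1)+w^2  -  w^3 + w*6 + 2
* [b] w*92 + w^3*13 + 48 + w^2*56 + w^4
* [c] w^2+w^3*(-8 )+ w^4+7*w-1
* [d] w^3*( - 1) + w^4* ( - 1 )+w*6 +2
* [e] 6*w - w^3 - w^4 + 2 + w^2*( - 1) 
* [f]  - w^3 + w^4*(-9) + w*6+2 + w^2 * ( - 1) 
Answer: e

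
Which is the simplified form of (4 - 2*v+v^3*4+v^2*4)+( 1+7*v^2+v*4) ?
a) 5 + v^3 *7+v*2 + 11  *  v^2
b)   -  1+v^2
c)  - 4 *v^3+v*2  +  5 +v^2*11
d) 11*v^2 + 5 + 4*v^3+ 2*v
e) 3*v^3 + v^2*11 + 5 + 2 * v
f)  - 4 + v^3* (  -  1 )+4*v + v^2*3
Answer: d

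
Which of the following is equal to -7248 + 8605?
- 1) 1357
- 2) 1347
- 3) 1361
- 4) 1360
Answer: 1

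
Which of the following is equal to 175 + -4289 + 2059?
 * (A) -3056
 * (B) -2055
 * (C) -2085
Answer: B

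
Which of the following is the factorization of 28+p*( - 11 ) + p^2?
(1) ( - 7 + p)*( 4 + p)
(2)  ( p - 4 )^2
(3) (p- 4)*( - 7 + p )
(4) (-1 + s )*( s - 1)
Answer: 3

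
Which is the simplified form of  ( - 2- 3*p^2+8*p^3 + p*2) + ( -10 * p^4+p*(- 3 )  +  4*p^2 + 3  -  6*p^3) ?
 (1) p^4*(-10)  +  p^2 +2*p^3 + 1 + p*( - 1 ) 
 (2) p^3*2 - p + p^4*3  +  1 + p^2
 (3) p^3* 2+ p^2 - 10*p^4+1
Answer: 1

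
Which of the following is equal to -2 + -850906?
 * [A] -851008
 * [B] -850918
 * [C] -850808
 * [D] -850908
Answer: D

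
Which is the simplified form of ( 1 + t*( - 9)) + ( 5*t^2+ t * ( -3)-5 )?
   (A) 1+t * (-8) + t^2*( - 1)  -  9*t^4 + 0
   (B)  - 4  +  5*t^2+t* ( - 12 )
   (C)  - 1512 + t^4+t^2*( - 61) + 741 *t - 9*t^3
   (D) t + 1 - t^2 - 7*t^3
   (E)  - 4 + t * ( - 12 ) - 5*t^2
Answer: B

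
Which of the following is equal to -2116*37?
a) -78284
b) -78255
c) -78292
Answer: c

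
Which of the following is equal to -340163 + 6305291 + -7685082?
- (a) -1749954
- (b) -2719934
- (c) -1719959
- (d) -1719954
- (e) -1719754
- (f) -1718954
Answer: d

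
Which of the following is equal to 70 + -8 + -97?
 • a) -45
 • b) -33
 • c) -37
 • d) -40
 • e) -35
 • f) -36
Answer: e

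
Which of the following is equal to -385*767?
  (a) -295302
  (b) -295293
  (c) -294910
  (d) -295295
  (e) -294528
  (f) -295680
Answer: d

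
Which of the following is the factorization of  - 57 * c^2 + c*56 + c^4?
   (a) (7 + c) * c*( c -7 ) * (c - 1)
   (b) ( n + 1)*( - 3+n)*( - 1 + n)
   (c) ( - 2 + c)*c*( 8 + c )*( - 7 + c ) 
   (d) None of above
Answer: d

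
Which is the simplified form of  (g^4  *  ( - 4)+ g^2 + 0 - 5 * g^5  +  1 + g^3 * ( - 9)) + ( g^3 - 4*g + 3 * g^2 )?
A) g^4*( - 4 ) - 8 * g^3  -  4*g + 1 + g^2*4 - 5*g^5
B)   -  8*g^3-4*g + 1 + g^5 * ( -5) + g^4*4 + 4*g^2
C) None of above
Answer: A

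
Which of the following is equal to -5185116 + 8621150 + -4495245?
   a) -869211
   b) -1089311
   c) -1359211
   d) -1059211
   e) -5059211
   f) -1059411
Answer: d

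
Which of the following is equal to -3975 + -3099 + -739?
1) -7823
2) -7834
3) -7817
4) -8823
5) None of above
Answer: 5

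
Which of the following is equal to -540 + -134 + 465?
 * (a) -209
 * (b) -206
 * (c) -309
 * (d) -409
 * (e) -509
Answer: a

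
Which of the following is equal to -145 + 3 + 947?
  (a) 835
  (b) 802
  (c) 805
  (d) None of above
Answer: c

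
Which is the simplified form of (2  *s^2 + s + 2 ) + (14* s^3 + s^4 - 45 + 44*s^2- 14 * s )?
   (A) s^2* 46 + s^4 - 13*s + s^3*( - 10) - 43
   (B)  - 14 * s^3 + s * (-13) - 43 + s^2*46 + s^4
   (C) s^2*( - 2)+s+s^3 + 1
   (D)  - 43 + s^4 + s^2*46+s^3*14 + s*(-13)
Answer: D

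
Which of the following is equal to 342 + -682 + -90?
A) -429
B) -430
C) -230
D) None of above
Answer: B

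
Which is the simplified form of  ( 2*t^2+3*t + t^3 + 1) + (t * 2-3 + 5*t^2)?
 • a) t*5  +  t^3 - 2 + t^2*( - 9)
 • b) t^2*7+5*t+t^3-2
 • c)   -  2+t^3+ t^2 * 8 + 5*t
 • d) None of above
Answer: b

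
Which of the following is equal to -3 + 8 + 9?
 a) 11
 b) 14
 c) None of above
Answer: b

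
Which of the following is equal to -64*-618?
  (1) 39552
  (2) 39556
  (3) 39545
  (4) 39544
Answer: 1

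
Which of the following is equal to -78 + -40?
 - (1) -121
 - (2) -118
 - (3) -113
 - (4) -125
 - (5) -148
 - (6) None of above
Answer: 2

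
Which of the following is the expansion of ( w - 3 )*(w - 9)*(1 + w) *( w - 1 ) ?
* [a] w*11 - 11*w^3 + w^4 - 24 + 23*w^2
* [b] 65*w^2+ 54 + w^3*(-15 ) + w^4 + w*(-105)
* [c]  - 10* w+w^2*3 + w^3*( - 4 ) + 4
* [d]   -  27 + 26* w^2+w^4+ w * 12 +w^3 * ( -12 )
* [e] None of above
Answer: d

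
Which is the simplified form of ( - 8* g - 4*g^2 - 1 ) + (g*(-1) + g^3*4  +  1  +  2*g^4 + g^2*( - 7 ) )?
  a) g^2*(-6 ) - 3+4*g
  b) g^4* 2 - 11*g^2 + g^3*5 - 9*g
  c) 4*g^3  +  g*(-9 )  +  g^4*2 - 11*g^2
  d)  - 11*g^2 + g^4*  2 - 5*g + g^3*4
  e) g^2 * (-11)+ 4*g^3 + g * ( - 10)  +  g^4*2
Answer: c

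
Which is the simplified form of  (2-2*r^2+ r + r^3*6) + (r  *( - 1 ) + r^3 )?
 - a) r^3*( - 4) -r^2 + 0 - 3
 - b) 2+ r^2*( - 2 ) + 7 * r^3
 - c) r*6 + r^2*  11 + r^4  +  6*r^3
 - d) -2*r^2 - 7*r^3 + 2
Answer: b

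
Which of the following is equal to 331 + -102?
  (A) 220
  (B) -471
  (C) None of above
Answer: C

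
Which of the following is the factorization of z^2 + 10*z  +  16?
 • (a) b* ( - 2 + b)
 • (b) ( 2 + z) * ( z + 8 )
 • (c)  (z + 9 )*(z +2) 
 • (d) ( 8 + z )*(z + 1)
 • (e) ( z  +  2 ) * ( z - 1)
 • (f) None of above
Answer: b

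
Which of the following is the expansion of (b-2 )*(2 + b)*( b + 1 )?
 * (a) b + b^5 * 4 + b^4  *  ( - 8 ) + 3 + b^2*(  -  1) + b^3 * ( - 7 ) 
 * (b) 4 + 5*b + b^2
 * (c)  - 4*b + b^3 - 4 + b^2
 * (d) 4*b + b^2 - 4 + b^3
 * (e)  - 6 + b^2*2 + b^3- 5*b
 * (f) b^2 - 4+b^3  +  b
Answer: c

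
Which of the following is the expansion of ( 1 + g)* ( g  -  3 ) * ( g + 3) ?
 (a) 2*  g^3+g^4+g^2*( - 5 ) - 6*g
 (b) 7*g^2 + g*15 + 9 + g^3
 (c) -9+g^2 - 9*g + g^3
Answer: c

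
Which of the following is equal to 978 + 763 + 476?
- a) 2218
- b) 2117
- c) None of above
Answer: c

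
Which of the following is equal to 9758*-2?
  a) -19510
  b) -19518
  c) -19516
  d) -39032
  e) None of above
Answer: c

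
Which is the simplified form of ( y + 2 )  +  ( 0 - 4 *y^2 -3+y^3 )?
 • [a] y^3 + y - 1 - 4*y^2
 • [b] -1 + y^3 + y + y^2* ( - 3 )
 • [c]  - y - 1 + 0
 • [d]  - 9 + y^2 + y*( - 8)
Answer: a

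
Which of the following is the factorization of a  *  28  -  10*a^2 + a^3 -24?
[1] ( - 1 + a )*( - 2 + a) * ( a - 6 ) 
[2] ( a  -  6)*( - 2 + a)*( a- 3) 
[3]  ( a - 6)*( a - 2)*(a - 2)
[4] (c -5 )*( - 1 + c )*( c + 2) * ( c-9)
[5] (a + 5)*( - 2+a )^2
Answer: 3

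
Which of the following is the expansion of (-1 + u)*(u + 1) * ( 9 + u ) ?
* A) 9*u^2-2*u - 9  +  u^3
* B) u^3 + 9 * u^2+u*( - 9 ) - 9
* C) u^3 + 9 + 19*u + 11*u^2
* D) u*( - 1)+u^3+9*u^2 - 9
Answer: D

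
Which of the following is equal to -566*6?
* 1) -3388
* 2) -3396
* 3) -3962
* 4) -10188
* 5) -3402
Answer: 2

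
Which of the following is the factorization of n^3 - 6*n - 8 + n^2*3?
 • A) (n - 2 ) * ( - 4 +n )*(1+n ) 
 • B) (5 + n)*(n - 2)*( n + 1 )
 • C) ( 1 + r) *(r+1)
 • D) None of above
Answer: D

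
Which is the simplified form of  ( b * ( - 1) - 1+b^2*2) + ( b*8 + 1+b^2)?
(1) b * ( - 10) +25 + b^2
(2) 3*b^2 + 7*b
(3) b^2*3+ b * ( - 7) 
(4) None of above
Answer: 2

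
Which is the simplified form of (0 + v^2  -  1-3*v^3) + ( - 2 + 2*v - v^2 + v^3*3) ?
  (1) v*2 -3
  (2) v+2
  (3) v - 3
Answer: 1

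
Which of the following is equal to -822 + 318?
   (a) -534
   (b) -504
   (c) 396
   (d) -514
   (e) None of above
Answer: b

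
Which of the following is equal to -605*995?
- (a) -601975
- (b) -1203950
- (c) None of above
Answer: a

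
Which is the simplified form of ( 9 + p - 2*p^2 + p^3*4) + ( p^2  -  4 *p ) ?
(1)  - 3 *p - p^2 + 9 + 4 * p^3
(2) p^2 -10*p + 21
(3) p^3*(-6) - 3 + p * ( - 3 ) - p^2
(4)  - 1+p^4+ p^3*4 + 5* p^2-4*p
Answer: 1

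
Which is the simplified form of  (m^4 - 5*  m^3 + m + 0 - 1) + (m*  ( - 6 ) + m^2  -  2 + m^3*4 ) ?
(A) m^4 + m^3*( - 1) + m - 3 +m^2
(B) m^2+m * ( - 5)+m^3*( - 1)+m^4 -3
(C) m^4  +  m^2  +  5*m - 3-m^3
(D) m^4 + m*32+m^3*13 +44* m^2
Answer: B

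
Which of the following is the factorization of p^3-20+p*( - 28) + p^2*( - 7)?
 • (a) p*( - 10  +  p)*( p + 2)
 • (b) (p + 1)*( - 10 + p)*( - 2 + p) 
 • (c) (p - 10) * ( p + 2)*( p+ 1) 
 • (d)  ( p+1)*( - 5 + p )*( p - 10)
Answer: c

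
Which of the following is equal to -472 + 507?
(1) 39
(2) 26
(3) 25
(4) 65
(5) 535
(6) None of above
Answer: 6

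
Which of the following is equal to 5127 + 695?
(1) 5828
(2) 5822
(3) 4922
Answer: 2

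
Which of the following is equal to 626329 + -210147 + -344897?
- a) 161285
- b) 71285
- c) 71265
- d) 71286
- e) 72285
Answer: b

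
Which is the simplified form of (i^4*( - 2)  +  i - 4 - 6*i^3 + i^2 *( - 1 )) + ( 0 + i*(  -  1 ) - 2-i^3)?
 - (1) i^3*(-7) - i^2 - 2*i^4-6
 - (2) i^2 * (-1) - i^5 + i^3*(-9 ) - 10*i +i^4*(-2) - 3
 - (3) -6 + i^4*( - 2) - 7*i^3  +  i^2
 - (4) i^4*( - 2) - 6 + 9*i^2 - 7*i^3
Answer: 1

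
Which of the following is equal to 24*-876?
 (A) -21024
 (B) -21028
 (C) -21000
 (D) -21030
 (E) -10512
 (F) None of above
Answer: A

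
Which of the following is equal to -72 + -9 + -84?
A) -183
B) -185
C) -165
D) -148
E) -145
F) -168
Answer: C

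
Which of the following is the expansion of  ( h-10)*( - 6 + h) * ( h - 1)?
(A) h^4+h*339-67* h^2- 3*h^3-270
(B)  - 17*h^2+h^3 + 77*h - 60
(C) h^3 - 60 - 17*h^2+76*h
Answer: C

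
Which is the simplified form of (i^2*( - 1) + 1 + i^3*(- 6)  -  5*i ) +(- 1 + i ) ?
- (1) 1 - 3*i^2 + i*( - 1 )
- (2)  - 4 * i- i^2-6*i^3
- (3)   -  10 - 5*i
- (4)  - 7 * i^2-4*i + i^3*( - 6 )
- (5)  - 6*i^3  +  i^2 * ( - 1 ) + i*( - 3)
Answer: 2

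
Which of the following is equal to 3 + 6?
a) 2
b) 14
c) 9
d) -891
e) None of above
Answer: c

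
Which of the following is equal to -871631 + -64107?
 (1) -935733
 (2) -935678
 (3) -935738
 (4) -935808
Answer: 3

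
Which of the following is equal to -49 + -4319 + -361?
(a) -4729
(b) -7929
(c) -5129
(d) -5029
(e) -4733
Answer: a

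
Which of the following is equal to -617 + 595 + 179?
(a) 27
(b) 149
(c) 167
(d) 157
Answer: d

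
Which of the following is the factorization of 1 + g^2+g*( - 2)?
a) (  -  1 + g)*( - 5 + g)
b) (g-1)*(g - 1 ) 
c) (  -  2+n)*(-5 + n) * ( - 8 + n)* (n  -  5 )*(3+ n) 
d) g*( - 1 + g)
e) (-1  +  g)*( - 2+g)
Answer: b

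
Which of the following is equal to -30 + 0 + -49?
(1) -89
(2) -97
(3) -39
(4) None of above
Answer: 4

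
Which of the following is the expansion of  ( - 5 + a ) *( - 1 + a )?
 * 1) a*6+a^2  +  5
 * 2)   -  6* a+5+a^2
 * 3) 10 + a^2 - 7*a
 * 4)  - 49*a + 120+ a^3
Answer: 2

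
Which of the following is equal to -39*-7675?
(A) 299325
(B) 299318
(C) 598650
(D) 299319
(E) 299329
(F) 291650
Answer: A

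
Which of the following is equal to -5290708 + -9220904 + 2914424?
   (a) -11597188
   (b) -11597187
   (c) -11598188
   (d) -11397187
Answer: a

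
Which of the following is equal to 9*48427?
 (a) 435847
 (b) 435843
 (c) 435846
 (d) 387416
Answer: b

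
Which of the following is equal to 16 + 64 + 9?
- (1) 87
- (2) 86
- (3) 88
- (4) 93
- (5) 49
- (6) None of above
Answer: 6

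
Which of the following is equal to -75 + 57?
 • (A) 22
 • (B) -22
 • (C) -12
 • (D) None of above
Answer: D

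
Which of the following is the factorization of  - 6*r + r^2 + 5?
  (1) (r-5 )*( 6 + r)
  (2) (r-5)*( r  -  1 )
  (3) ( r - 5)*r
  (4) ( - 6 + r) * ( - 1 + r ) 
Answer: 2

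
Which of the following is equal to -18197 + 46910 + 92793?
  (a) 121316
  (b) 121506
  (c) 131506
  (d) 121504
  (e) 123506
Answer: b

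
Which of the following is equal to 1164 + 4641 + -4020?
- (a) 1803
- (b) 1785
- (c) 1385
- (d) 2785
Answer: b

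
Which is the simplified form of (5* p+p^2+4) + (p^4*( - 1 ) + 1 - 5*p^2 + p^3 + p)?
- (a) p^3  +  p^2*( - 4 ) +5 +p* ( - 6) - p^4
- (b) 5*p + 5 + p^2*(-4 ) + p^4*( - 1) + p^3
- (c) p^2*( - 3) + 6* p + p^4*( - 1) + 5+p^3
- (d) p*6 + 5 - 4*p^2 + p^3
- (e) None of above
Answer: e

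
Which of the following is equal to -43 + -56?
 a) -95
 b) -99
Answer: b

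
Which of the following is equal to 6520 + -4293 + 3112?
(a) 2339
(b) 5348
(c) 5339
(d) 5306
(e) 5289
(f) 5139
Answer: c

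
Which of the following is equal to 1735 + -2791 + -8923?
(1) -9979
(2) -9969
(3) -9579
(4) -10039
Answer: 1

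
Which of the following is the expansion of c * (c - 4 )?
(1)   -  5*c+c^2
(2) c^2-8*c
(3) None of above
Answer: 3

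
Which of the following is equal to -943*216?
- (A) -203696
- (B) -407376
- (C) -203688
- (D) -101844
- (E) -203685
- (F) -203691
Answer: C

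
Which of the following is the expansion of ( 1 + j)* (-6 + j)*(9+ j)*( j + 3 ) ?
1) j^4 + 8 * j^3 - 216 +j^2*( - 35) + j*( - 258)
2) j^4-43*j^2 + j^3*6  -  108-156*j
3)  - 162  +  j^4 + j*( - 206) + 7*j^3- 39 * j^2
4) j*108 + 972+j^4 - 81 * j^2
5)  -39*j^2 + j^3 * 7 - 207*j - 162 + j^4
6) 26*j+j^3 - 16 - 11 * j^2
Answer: 5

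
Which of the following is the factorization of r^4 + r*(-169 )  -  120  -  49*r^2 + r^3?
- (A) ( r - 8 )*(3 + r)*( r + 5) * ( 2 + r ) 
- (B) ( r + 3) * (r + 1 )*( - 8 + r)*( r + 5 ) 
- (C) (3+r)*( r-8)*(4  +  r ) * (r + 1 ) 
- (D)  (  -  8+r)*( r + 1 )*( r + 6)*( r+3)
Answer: B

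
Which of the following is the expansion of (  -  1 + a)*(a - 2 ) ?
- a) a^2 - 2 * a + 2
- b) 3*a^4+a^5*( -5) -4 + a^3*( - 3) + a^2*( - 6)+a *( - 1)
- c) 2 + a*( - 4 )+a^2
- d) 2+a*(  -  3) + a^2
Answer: d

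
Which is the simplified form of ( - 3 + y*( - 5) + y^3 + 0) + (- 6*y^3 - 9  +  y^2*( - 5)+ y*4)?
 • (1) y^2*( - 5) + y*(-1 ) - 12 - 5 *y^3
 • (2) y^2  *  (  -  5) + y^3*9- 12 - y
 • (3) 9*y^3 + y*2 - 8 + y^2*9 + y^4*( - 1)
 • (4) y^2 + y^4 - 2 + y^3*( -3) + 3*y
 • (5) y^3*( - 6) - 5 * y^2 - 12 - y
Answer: 1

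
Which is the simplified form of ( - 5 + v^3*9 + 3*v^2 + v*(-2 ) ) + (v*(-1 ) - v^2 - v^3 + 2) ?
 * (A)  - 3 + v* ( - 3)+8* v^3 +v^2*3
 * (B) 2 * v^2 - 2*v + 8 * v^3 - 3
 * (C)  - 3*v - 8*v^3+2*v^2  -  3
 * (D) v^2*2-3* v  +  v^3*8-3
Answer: D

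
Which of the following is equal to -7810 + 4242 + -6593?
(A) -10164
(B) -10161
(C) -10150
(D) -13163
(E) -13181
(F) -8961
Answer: B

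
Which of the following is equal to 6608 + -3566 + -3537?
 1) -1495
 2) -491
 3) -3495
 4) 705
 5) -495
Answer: 5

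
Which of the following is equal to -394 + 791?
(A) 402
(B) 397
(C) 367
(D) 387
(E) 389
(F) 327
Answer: B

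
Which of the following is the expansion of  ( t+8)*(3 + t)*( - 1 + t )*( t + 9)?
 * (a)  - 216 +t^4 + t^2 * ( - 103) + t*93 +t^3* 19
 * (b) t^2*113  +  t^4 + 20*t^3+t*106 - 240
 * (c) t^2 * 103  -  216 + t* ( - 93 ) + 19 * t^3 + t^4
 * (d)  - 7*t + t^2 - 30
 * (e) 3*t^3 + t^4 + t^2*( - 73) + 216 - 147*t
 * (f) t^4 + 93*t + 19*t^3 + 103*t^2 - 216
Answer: f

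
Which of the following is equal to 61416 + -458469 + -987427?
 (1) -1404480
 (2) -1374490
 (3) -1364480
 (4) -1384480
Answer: 4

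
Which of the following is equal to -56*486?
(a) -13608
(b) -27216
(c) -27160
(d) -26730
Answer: b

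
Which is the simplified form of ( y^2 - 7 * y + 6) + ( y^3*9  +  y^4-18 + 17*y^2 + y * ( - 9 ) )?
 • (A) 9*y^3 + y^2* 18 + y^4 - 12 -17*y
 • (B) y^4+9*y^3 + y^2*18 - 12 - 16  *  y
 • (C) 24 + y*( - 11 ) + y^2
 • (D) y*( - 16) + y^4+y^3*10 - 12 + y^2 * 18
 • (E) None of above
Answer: B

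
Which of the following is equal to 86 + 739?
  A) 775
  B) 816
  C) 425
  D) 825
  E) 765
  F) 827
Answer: D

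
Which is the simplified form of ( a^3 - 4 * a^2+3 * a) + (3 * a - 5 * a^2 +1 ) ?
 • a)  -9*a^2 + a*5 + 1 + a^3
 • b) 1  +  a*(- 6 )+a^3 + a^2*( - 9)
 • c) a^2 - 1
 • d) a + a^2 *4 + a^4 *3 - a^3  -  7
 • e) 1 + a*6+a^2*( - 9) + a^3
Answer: e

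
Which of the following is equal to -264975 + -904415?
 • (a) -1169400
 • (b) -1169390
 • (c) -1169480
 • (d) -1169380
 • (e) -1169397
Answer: b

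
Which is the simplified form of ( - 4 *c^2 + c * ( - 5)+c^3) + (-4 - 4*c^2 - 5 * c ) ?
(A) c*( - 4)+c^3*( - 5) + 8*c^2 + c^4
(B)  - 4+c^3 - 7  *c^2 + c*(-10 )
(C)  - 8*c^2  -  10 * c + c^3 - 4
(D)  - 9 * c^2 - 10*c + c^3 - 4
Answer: C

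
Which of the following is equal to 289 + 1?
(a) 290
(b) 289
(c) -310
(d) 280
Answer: a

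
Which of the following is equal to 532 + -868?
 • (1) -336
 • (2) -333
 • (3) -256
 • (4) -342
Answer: 1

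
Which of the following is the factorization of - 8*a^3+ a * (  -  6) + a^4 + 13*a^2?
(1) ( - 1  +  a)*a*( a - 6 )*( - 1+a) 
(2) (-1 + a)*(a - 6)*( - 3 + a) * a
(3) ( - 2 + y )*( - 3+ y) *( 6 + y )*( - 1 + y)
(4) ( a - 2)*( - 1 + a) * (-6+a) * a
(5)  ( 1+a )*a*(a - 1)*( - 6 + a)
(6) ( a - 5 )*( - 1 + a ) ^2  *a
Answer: 1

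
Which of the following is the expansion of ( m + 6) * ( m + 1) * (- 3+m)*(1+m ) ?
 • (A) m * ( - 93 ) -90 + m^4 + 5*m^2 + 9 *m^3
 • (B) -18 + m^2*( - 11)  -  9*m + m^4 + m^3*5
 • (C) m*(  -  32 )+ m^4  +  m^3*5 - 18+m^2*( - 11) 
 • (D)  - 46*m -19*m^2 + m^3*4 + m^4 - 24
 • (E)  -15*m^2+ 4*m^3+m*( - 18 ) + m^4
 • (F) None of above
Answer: F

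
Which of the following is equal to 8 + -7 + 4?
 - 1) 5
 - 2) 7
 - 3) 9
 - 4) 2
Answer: 1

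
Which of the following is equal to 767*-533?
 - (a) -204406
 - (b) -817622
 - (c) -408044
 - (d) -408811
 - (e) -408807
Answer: d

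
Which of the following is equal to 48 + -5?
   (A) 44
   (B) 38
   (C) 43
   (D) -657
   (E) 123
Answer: C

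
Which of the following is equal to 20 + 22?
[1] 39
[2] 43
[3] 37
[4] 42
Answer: 4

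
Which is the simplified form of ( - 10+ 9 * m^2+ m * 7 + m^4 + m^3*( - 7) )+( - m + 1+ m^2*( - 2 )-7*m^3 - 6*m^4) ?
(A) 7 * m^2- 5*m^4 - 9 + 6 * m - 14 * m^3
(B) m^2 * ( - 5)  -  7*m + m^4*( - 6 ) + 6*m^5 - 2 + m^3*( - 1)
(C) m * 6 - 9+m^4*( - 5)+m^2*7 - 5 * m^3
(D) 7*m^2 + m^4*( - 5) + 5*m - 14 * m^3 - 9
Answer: A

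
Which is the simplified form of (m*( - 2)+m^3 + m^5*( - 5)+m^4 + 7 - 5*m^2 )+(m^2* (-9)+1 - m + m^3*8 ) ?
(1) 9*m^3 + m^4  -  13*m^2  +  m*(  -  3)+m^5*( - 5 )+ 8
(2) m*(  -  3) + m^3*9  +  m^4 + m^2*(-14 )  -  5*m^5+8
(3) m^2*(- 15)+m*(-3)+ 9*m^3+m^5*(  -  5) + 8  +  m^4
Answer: 2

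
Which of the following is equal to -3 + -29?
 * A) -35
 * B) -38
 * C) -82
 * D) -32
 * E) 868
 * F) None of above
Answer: D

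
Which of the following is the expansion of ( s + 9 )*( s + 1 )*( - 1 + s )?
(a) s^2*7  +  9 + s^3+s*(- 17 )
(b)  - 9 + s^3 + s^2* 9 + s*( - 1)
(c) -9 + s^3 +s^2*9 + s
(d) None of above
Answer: b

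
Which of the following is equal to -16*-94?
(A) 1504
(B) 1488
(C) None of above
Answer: A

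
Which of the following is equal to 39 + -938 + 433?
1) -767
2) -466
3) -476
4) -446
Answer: 2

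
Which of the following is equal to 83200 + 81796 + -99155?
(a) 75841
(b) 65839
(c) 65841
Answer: c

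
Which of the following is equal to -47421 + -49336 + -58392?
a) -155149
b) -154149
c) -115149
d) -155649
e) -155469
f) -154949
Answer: a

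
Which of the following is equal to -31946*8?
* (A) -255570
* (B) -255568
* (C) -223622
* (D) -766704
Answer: B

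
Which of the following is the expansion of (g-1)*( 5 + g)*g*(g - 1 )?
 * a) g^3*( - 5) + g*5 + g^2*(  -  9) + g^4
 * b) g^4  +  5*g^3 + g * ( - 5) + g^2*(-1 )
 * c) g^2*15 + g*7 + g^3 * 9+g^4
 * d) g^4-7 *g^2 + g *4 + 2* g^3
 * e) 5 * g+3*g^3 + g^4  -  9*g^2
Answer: e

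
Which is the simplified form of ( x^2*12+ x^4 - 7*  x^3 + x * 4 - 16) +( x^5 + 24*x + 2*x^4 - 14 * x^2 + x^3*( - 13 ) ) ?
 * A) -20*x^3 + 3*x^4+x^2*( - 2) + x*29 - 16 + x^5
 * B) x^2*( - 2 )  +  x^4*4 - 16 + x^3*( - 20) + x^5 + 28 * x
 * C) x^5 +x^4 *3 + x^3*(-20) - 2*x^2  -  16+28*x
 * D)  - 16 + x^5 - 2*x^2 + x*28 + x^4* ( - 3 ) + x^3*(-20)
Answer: C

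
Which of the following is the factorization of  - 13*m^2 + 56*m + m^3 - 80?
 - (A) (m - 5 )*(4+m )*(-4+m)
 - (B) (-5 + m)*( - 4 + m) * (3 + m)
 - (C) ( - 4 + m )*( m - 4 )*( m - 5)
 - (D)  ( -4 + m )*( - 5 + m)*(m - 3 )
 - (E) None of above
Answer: C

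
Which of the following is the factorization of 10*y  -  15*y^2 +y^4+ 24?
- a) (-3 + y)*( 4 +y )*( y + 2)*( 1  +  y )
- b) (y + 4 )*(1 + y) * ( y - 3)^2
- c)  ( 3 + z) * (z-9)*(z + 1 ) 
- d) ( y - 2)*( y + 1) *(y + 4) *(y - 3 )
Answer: d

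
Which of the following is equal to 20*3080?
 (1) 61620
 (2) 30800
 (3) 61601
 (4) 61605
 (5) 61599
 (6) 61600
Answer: 6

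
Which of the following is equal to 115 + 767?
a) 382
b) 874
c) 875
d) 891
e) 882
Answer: e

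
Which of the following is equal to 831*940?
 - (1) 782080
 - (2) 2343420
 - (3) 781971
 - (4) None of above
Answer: 4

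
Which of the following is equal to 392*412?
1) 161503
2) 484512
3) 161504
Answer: 3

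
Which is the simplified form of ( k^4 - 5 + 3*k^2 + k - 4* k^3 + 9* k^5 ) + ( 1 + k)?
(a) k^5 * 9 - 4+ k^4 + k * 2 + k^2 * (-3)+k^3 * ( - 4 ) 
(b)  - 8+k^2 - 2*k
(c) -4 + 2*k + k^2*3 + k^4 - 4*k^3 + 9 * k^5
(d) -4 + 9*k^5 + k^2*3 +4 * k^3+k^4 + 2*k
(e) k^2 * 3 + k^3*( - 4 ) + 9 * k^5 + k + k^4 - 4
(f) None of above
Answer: c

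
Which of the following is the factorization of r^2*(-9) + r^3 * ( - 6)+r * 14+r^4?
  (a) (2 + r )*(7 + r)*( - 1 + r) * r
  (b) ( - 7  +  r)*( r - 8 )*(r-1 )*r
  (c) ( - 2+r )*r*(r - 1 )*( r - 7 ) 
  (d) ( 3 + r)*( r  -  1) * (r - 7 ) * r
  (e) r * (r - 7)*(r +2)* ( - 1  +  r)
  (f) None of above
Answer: e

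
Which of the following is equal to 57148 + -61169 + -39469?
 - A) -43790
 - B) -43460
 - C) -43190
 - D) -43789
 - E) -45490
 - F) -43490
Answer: F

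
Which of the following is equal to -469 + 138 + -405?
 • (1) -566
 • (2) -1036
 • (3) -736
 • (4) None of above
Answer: 3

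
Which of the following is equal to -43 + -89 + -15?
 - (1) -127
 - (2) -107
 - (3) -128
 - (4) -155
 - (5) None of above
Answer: 5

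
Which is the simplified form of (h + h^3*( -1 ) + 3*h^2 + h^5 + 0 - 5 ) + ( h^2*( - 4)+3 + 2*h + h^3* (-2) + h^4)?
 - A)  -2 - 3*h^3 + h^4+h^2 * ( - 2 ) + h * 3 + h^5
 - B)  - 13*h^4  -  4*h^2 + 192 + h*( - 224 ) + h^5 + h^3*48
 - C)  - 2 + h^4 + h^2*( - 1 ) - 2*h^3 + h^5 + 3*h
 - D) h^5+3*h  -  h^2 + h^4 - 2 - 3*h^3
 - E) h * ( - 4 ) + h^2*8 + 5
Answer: D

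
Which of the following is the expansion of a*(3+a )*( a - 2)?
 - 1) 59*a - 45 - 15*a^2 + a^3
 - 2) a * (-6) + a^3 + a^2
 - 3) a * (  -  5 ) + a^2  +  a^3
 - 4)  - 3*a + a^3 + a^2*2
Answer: 2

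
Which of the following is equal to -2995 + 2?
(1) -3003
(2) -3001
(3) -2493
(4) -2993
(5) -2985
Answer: 4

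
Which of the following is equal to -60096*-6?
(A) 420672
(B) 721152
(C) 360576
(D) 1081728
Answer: C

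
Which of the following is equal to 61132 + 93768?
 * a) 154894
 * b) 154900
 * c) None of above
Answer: b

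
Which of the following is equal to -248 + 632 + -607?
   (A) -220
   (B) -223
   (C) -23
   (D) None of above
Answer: B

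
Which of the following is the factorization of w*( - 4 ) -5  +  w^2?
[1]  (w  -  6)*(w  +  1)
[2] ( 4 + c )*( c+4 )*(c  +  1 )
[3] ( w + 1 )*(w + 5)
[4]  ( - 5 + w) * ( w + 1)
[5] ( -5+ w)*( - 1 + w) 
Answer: 4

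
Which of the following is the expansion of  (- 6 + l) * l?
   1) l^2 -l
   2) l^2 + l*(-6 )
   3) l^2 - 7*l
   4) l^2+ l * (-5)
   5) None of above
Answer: 2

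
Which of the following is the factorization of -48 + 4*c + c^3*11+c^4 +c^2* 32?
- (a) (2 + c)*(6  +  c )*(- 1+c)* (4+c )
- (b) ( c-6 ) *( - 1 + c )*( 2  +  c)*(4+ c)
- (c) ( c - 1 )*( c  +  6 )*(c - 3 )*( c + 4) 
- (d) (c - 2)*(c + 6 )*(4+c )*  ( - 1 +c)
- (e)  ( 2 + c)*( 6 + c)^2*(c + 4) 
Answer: a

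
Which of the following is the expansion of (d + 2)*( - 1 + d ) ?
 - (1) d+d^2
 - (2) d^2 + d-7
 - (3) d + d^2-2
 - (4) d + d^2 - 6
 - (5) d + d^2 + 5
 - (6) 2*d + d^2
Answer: 3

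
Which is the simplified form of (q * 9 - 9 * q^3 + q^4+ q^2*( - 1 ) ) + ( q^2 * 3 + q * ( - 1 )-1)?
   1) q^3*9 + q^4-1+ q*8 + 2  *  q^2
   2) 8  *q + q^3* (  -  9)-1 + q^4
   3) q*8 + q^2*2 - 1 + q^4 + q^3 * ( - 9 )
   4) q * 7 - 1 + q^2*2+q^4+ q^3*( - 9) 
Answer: 3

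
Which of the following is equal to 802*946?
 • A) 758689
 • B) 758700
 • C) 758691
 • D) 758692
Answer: D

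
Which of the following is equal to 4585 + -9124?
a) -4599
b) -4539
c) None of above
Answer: b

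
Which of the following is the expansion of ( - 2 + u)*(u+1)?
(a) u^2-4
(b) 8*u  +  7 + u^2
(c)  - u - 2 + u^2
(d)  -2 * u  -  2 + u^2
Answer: c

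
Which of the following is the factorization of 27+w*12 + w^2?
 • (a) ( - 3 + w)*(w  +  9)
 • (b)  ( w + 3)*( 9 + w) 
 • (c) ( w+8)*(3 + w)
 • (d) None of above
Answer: b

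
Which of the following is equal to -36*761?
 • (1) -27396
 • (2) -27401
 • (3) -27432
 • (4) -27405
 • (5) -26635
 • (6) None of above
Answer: 1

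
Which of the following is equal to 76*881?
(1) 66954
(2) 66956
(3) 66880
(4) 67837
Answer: 2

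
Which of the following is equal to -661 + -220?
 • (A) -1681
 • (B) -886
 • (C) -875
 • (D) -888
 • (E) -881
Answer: E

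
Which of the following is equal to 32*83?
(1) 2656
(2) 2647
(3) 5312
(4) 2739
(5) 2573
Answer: 1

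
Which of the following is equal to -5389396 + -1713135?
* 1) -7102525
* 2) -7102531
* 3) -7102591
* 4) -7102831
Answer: 2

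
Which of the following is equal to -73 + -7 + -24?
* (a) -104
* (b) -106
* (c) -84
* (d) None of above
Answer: a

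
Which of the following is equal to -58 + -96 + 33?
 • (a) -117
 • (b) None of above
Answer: b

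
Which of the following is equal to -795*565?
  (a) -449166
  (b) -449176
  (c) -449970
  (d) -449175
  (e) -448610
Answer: d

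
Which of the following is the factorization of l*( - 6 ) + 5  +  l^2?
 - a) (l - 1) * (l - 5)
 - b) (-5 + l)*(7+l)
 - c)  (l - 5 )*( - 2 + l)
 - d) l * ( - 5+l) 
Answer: a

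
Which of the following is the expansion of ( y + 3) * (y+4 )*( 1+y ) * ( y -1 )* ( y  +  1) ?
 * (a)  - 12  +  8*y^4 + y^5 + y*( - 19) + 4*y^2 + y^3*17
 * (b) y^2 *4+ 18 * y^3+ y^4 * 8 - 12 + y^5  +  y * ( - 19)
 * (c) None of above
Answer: b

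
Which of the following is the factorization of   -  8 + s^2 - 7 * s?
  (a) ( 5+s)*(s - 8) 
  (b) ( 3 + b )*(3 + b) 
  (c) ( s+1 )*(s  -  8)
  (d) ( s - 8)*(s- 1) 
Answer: c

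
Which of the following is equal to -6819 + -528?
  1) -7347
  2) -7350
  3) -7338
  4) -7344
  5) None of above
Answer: 1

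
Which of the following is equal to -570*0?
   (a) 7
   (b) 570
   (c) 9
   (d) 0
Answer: d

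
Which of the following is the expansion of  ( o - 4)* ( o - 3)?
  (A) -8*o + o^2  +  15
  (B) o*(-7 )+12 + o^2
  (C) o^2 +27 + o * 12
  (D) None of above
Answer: B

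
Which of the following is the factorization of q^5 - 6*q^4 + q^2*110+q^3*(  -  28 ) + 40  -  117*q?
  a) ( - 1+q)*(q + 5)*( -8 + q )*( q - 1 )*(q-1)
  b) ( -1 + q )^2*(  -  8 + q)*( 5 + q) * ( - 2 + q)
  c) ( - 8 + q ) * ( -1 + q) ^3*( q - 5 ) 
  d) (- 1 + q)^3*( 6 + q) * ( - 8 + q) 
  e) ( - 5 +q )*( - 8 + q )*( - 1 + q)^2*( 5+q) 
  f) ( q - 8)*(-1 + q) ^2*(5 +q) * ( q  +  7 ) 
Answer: a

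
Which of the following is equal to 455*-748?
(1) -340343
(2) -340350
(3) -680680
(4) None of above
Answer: 4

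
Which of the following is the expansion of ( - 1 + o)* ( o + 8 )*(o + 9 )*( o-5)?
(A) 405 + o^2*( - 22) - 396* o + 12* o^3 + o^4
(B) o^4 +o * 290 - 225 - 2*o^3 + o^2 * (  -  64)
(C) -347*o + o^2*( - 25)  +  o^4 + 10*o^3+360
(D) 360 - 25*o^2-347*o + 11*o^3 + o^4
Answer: D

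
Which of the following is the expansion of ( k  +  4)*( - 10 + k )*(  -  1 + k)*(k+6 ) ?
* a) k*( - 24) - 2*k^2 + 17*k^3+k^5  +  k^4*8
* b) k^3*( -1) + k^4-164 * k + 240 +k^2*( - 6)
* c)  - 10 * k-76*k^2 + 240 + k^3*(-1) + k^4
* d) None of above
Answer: d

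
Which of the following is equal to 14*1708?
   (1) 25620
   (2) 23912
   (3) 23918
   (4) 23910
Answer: 2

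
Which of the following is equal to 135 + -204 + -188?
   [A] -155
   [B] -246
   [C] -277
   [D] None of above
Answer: D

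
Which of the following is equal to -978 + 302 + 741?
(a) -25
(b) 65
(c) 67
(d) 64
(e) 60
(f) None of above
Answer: b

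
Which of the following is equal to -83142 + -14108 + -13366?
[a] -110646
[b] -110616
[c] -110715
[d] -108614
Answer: b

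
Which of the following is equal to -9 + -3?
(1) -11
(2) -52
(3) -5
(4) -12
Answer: 4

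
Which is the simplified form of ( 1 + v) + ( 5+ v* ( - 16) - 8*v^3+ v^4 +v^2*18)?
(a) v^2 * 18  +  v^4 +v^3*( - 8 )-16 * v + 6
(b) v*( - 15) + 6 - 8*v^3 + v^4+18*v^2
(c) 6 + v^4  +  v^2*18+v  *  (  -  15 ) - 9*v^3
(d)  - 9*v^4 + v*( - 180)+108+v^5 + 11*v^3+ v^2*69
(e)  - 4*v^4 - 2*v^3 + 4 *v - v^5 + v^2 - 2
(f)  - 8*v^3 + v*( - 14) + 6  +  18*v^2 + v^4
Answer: b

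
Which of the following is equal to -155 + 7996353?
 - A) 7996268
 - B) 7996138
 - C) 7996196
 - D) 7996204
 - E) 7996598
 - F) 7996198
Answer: F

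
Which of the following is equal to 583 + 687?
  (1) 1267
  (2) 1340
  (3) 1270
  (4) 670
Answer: 3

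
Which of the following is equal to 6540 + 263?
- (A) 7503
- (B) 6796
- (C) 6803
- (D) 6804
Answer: C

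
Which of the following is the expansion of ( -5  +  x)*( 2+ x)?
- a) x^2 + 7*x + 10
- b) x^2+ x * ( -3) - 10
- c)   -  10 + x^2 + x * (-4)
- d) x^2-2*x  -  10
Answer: b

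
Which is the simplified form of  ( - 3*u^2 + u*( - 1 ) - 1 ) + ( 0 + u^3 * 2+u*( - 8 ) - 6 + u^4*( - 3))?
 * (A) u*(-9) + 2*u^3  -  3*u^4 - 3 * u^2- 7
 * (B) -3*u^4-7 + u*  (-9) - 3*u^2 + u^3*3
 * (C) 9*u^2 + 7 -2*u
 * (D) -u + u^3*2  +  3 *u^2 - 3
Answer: A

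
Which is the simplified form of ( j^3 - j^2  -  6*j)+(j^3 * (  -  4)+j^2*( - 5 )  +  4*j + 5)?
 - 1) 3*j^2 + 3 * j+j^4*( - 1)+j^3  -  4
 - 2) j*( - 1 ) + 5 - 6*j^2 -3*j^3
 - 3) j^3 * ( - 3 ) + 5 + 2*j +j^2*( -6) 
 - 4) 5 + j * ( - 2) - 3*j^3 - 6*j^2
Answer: 4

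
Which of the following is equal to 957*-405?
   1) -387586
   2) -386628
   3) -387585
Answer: 3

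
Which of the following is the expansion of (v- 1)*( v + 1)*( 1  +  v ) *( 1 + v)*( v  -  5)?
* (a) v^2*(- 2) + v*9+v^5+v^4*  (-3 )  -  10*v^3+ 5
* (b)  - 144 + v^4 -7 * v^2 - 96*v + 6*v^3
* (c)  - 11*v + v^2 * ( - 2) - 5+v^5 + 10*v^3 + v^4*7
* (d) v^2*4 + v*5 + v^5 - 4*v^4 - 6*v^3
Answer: a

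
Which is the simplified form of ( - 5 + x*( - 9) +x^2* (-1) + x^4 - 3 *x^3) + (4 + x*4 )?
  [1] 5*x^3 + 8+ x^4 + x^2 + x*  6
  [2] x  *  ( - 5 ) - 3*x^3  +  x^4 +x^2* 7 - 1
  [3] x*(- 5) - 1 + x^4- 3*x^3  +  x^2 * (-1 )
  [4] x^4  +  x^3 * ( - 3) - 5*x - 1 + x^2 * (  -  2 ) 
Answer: 3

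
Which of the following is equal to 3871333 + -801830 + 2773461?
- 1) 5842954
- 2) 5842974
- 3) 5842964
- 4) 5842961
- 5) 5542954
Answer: 3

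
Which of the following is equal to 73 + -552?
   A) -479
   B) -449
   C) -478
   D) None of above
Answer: A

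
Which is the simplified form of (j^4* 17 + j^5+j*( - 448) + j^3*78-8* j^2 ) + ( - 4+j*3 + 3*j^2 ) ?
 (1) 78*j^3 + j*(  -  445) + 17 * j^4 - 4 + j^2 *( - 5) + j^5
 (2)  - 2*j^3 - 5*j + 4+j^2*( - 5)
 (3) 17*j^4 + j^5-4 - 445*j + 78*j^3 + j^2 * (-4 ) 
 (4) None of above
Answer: 1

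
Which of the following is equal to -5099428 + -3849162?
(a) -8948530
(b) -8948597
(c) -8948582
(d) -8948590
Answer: d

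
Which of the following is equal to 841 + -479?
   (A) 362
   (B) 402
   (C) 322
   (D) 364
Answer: A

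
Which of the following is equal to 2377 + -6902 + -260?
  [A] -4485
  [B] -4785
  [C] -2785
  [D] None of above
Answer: B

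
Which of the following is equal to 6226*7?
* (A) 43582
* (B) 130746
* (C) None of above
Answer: A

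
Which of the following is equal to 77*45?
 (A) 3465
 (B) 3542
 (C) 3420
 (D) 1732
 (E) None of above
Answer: A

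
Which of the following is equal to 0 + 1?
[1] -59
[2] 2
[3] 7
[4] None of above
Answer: 4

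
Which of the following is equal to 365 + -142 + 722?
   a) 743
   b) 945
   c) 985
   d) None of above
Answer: b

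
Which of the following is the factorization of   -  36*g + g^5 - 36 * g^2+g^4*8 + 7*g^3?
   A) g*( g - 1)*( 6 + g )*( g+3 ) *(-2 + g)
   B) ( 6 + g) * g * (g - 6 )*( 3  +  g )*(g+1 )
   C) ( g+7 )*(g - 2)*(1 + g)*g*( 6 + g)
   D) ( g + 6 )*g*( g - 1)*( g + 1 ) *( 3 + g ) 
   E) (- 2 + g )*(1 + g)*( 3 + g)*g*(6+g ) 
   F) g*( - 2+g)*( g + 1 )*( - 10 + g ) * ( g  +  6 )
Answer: E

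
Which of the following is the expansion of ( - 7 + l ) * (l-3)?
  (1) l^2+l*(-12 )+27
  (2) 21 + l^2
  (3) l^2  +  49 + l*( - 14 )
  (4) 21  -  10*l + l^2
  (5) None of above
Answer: 4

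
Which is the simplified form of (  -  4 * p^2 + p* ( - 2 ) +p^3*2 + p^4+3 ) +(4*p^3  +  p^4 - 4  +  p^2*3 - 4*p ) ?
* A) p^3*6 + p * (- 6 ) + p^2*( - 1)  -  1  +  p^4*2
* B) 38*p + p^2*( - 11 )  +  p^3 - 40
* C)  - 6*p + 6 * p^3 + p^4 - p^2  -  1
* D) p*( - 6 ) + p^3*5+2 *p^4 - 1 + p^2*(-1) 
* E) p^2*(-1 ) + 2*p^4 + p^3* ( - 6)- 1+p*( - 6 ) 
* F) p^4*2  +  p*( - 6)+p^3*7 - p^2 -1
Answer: A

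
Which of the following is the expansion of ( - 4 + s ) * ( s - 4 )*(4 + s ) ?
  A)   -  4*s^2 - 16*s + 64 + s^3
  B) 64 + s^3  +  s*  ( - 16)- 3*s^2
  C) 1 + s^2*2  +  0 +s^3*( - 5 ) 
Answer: A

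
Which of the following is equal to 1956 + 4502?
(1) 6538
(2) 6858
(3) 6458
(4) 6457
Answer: 3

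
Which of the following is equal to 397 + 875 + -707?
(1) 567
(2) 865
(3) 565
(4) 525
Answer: 3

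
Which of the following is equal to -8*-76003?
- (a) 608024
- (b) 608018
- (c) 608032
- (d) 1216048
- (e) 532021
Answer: a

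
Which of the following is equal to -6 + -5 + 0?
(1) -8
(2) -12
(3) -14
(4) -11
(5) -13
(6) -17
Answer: 4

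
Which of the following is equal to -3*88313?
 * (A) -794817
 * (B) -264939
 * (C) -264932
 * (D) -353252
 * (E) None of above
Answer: B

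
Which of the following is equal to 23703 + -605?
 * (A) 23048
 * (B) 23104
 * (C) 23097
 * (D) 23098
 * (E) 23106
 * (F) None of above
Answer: D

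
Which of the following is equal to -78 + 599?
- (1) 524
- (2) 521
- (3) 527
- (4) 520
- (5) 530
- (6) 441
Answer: 2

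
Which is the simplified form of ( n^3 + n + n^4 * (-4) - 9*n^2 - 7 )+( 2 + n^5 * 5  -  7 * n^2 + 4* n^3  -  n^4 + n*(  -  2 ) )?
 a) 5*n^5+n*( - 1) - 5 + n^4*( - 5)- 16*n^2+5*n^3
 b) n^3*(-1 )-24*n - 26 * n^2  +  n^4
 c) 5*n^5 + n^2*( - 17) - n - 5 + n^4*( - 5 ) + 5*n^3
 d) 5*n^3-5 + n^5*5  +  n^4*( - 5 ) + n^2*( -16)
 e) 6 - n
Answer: a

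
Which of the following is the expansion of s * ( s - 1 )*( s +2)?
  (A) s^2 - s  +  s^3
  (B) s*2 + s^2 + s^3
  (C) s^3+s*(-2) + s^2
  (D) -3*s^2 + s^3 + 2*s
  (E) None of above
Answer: C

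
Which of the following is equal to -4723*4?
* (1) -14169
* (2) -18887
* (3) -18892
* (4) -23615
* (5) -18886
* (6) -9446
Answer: 3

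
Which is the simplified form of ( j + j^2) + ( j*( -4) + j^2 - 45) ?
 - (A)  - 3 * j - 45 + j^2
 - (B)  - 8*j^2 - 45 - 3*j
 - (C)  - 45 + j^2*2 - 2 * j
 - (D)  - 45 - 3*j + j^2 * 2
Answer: D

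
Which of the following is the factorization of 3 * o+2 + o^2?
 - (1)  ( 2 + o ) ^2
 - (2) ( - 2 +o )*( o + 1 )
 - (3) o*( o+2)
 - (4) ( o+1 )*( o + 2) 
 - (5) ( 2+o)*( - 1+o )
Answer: 4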